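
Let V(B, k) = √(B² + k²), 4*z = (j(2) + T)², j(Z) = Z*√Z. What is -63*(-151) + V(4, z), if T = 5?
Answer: 9513 + √(2145 + 1320*√2)/4 ≈ 9528.8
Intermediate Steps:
j(Z) = Z^(3/2)
z = (5 + 2*√2)²/4 (z = (2^(3/2) + 5)²/4 = (2*√2 + 5)²/4 = (5 + 2*√2)²/4 ≈ 15.321)
-63*(-151) + V(4, z) = -63*(-151) + √(4² + (33/4 + 5*√2)²) = 9513 + √(16 + (33/4 + 5*√2)²)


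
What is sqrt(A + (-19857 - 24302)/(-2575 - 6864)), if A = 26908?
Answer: 3*sqrt(266419729941)/9439 ≈ 164.05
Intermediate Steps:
sqrt(A + (-19857 - 24302)/(-2575 - 6864)) = sqrt(26908 + (-19857 - 24302)/(-2575 - 6864)) = sqrt(26908 - 44159/(-9439)) = sqrt(26908 - 44159*(-1/9439)) = sqrt(26908 + 44159/9439) = sqrt(254028771/9439) = 3*sqrt(266419729941)/9439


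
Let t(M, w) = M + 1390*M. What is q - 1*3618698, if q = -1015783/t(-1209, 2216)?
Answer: -6085632166079/1681719 ≈ -3.6187e+6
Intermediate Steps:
t(M, w) = 1391*M
q = 1015783/1681719 (q = -1015783/(1391*(-1209)) = -1015783/(-1681719) = -1015783*(-1/1681719) = 1015783/1681719 ≈ 0.60401)
q - 1*3618698 = 1015783/1681719 - 1*3618698 = 1015783/1681719 - 3618698 = -6085632166079/1681719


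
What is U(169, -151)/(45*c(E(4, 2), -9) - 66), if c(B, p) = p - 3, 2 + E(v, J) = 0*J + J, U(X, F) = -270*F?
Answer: -6795/101 ≈ -67.277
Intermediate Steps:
E(v, J) = -2 + J (E(v, J) = -2 + (0*J + J) = -2 + (0 + J) = -2 + J)
c(B, p) = -3 + p
U(169, -151)/(45*c(E(4, 2), -9) - 66) = (-270*(-151))/(45*(-3 - 9) - 66) = 40770/(45*(-12) - 66) = 40770/(-540 - 66) = 40770/(-606) = 40770*(-1/606) = -6795/101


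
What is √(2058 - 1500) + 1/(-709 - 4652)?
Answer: -1/5361 + 3*√62 ≈ 23.622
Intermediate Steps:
√(2058 - 1500) + 1/(-709 - 4652) = √558 + 1/(-5361) = 3*√62 - 1/5361 = -1/5361 + 3*√62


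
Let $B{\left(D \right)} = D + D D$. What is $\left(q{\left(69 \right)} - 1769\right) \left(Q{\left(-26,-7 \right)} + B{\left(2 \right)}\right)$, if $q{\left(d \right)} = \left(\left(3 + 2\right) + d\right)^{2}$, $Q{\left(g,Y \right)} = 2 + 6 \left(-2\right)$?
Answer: $-14828$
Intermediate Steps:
$B{\left(D \right)} = D + D^{2}$
$Q{\left(g,Y \right)} = -10$ ($Q{\left(g,Y \right)} = 2 - 12 = -10$)
$q{\left(d \right)} = \left(5 + d\right)^{2}$
$\left(q{\left(69 \right)} - 1769\right) \left(Q{\left(-26,-7 \right)} + B{\left(2 \right)}\right) = \left(\left(5 + 69\right)^{2} - 1769\right) \left(-10 + 2 \left(1 + 2\right)\right) = \left(74^{2} - 1769\right) \left(-10 + 2 \cdot 3\right) = \left(5476 - 1769\right) \left(-10 + 6\right) = 3707 \left(-4\right) = -14828$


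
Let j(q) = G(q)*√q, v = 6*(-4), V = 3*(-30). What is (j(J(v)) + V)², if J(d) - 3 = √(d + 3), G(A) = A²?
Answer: (90 - (3 + I*√21)^(5/2))² ≈ 19243.0 - 12570.0*I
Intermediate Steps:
V = -90
v = -24
J(d) = 3 + √(3 + d) (J(d) = 3 + √(d + 3) = 3 + √(3 + d))
j(q) = q^(5/2) (j(q) = q²*√q = q^(5/2))
(j(J(v)) + V)² = ((3 + √(3 - 24))^(5/2) - 90)² = ((3 + √(-21))^(5/2) - 90)² = ((3 + I*√21)^(5/2) - 90)² = (-90 + (3 + I*√21)^(5/2))²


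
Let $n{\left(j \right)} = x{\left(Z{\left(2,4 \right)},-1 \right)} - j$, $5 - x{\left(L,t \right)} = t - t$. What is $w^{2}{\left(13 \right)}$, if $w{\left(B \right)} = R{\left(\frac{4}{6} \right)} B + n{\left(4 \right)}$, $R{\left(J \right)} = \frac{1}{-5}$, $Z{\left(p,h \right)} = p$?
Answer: $\frac{64}{25} \approx 2.56$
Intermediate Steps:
$x{\left(L,t \right)} = 5$ ($x{\left(L,t \right)} = 5 - \left(t - t\right) = 5 - 0 = 5 + 0 = 5$)
$n{\left(j \right)} = 5 - j$
$R{\left(J \right)} = - \frac{1}{5}$
$w{\left(B \right)} = 1 - \frac{B}{5}$ ($w{\left(B \right)} = - \frac{B}{5} + \left(5 - 4\right) = - \frac{B}{5} + 1 = 1 - \frac{B}{5}$)
$w^{2}{\left(13 \right)} = \left(1 - \frac{13}{5}\right)^{2} = \left(- \frac{8}{5}\right)^{2} = \frac{64}{25}$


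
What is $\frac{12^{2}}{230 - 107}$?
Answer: $\frac{48}{41} \approx 1.1707$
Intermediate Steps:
$\frac{12^{2}}{230 - 107} = \frac{1}{123} \cdot 144 = \frac{48}{41}$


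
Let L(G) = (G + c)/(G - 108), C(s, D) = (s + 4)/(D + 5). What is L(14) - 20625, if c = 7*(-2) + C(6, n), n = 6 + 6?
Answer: -16479380/799 ≈ -20625.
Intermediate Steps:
n = 12
C(s, D) = (4 + s)/(5 + D)
c = -228/17 (c = 7*(-2) + (4 + 6)/(5 + 12) = -14 + 10/17 = -228/17 ≈ -13.412)
L(G) = (-228/17 + G)/(-108 + G) (L(G) = (G - 228/17)/(G - 108) = (-228/17 + G)/(-108 + G))
L(14) - 20625 = (-228/17 + 14)/(-108 + 14) - 20625 = (10/17)/(-94) - 20625 = -1/94*10/17 - 20625 = -5/799 - 20625 = -16479380/799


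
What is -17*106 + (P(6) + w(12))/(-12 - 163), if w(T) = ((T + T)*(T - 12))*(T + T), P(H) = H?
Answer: -315356/175 ≈ -1802.0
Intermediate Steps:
w(T) = 4*T²*(-12 + T) (w(T) = ((2*T)*(-12 + T))*(2*T) = (2*T*(-12 + T))*(2*T) = 4*T²*(-12 + T))
-17*106 + (P(6) + w(12))/(-12 - 163) = -17*106 + (6 + 4*12²*(-12 + 12))/(-12 - 163) = -1802 + (6 + 4*144*0)/(-175) = -1802 + (6 + 0)*(-1/175) = -1802 + 6*(-1/175) = -1802 - 6/175 = -315356/175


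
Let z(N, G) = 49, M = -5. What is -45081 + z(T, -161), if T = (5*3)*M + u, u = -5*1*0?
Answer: -45032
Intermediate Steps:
u = 0 (u = -5*0 = 0)
T = -75 (T = (5*3)*(-5) + 0 = 15*(-5) + 0 = -75 + 0 = -75)
-45081 + z(T, -161) = -45081 + 49 = -45032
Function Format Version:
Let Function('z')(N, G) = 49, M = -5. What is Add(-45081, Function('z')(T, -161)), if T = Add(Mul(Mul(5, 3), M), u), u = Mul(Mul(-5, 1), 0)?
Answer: -45032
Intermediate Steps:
u = 0 (u = Mul(-5, 0) = 0)
T = -75 (T = Add(Mul(Mul(5, 3), -5), 0) = Add(Mul(15, -5), 0) = Add(-75, 0) = -75)
Add(-45081, Function('z')(T, -161)) = Add(-45081, 49) = -45032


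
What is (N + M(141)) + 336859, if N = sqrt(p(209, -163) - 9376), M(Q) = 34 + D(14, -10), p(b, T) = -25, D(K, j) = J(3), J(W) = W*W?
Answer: 336902 + I*sqrt(9401) ≈ 3.369e+5 + 96.959*I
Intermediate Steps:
J(W) = W**2
D(K, j) = 9 (D(K, j) = 3**2 = 9)
M(Q) = 43 (M(Q) = 34 + 9 = 43)
N = I*sqrt(9401) (N = sqrt(-25 - 9376) = sqrt(-9401) = I*sqrt(9401) ≈ 96.959*I)
(N + M(141)) + 336859 = (I*sqrt(9401) + 43) + 336859 = (43 + I*sqrt(9401)) + 336859 = 336902 + I*sqrt(9401)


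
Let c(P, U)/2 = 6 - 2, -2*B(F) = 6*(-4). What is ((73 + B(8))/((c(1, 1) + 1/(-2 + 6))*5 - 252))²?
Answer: 115600/710649 ≈ 0.16267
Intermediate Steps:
B(F) = 12 (B(F) = -3*(-4) = -½*(-24) = 12)
c(P, U) = 8 (c(P, U) = 2*(6 - 2) = 2*4 = 8)
((73 + B(8))/((c(1, 1) + 1/(-2 + 6))*5 - 252))² = ((73 + 12)/((8 + 1/(-2 + 6))*5 - 252))² = (85/((8 + 1/4)*5 - 252))² = (85/((8 + ¼)*5 - 252))² = (85/((33/4)*5 - 252))² = (85/(165/4 - 252))² = (85/(-843/4))² = (85*(-4/843))² = (-340/843)² = 115600/710649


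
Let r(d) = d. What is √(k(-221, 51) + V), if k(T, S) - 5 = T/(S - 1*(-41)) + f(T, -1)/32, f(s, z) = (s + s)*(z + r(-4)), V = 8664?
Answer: √73938629/92 ≈ 93.465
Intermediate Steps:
f(s, z) = 2*s*(-4 + z) (f(s, z) = (s + s)*(z - 4) = (2*s)*(-4 + z) = 2*s*(-4 + z))
k(T, S) = 5 - 5*T/16 + T/(41 + S) (k(T, S) = 5 + (T/(S - 1*(-41)) + (2*T*(-4 - 1))/32) = 5 + (T/(S + 41) + (2*T*(-5))*(1/32)) = 5 + (T/(41 + S) - 10*T*(1/32)) = 5 + (T/(41 + S) - 5*T/16) = 5 + (-5*T/16 + T/(41 + S)) = 5 - 5*T/16 + T/(41 + S))
√(k(-221, 51) + V) = √((3280 - 189*(-221) + 80*51 - 5*51*(-221))/(16*(41 + 51)) + 8664) = √((1/16)*(3280 + 41769 + 4080 + 56355)/92 + 8664) = √((1/16)*(1/92)*105484 + 8664) = √(26371/368 + 8664) = √(3214723/368) = √73938629/92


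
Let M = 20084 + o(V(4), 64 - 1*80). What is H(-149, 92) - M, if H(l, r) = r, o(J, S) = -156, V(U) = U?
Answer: -19836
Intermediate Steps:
M = 19928 (M = 20084 - 156 = 19928)
H(-149, 92) - M = 92 - 1*19928 = 92 - 19928 = -19836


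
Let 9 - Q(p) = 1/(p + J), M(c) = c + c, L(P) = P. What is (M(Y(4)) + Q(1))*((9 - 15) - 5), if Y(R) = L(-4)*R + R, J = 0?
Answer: 176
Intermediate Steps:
Y(R) = -3*R (Y(R) = -4*R + R = -3*R)
M(c) = 2*c
Q(p) = 9 - 1/p (Q(p) = 9 - 1/(p + 0) = 9 - 1/p)
(M(Y(4)) + Q(1))*((9 - 15) - 5) = (2*(-3*4) + (9 - 1/1))*((9 - 15) - 5) = (2*(-12) + (9 - 1*1))*(-6 - 5) = (-24 + (9 - 1))*(-11) = (-24 + 8)*(-11) = -16*(-11) = 176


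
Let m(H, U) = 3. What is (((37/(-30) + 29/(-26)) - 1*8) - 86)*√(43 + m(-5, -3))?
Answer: -18788*√46/195 ≈ -653.47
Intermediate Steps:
(((37/(-30) + 29/(-26)) - 1*8) - 86)*√(43 + m(-5, -3)) = (((37/(-30) + 29/(-26)) - 1*8) - 86)*√(43 + 3) = (((37*(-1/30) + 29*(-1/26)) - 8) - 86)*√46 = (((-37/30 - 29/26) - 8) - 86)*√46 = ((-458/195 - 8) - 86)*√46 = (-2018/195 - 86)*√46 = -18788*√46/195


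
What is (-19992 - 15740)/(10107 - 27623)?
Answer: 8933/4379 ≈ 2.0400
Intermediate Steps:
(-19992 - 15740)/(10107 - 27623) = -35732/(-17516) = -35732*(-1/17516) = 8933/4379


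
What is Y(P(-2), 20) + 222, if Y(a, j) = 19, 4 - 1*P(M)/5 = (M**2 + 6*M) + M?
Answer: 241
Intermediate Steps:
P(M) = 20 - 35*M - 5*M**2 (P(M) = 20 - 5*((M**2 + 6*M) + M) = 20 - 5*(M**2 + 7*M) = 20 + (-35*M - 5*M**2) = 20 - 35*M - 5*M**2)
Y(P(-2), 20) + 222 = 19 + 222 = 241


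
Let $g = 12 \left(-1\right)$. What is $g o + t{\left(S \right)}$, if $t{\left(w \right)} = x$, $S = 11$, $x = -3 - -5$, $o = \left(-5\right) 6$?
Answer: $362$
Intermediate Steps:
$o = -30$
$g = -12$
$x = 2$ ($x = -3 + 5 = 2$)
$t{\left(w \right)} = 2$
$g o + t{\left(S \right)} = \left(-12\right) \left(-30\right) + 2 = 360 + 2 = 362$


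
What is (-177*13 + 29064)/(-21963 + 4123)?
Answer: -26763/17840 ≈ -1.5002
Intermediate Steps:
(-177*13 + 29064)/(-21963 + 4123) = (-2301 + 29064)/(-17840) = 26763*(-1/17840) = -26763/17840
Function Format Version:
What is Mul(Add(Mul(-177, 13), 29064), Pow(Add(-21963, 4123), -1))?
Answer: Rational(-26763, 17840) ≈ -1.5002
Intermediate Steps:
Mul(Add(Mul(-177, 13), 29064), Pow(Add(-21963, 4123), -1)) = Mul(Add(-2301, 29064), Pow(-17840, -1)) = Mul(26763, Rational(-1, 17840)) = Rational(-26763, 17840)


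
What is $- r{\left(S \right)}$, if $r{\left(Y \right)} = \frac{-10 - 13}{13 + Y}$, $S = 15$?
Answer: $\frac{23}{28} \approx 0.82143$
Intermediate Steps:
$r{\left(Y \right)} = - \frac{23}{13 + Y}$
$- r{\left(S \right)} = - \frac{-23}{13 + 15} = - \frac{-23}{28} = \left(-1\right) \left(- \frac{23}{28}\right) = \frac{23}{28}$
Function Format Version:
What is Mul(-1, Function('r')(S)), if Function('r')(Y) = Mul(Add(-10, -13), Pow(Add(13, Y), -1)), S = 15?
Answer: Rational(23, 28) ≈ 0.82143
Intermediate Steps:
Function('r')(Y) = Mul(-23, Pow(Add(13, Y), -1))
Mul(-1, Function('r')(S)) = Mul(-1, Mul(-23, Pow(Add(13, 15), -1))) = Mul(-1, Mul(-23, Pow(28, -1))) = Mul(-1, Mul(-23, Rational(1, 28))) = Mul(-1, Rational(-23, 28)) = Rational(23, 28)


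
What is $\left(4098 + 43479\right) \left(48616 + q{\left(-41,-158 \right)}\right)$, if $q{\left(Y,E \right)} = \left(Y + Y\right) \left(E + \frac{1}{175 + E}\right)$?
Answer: $\frac{49796086434}{17} \approx 2.9292 \cdot 10^{9}$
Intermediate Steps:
$q{\left(Y,E \right)} = 2 Y \left(E + \frac{1}{175 + E}\right)$
$\left(4098 + 43479\right) \left(48616 + q{\left(-41,-158 \right)}\right) = \left(4098 + 43479\right) \left(48616 + 2 \left(-41\right) \frac{1}{175 - 158} \left(1 + \left(-158\right)^{2} + 175 \left(-158\right)\right)\right) = 47577 \left(48616 + 2 \left(-41\right) \frac{1}{17} \left(1 + 24964 - 27650\right)\right) = 47577 \left(48616 + 2 \left(-41\right) \frac{1}{17} \left(-2685\right)\right) = 47577 \left(48616 + \frac{220170}{17}\right) = 47577 \cdot \frac{1046642}{17} = \frac{49796086434}{17}$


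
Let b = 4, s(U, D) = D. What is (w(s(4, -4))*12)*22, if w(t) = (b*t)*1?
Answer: -4224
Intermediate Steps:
w(t) = 4*t (w(t) = (4*t)*1 = 4*t)
(w(s(4, -4))*12)*22 = ((4*(-4))*12)*22 = -16*12*22 = -192*22 = -4224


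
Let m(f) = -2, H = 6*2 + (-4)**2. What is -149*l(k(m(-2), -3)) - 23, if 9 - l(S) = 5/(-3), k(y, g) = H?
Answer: -4837/3 ≈ -1612.3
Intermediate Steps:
H = 28 (H = 12 + 16 = 28)
k(y, g) = 28
l(S) = 32/3 (l(S) = 9 - 5/(-3) = 9 - 5*(-1)/3 = 9 - 1*(-5/3) = 9 + 5/3 = 32/3)
-149*l(k(m(-2), -3)) - 23 = -149*32/3 - 23 = -4768/3 - 23 = -4837/3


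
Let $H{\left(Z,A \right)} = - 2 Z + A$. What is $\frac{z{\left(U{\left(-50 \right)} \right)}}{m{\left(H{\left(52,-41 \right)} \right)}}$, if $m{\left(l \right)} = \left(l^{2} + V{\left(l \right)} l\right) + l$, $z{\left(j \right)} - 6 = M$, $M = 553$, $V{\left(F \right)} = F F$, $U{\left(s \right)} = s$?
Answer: $- \frac{559}{3027745} \approx -0.00018463$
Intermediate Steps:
$H{\left(Z,A \right)} = A - 2 Z$
$V{\left(F \right)} = F^{2}$
$z{\left(j \right)} = 559$ ($z{\left(j \right)} = 6 + 553 = 559$)
$m{\left(l \right)} = l + l^{2} + l^{3}$ ($m{\left(l \right)} = \left(l^{2} + l^{2} l\right) + l = \left(l^{2} + l^{3}\right) + l = l + l^{2} + l^{3}$)
$\frac{z{\left(U{\left(-50 \right)} \right)}}{m{\left(H{\left(52,-41 \right)} \right)}} = \frac{559}{\left(-41 - 104\right) \left(1 - 145 + \left(-41 - 104\right)^{2}\right)} = \frac{559}{\left(-145\right) \left(1 - 145 + \left(-145\right)^{2}\right)} = \frac{559}{\left(-145\right) \left(1 - 145 + 21025\right)} = \frac{559}{\left(-145\right) 20881} = \frac{559}{-3027745} = 559 \left(- \frac{1}{3027745}\right) = - \frac{559}{3027745}$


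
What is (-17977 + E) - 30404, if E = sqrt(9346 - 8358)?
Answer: -48381 + 2*sqrt(247) ≈ -48350.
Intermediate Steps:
E = 2*sqrt(247) (E = sqrt(988) = 2*sqrt(247) ≈ 31.432)
(-17977 + E) - 30404 = (-17977 + 2*sqrt(247)) - 30404 = -48381 + 2*sqrt(247)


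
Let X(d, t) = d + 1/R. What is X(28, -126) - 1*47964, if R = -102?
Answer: -4889473/102 ≈ -47936.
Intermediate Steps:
X(d, t) = -1/102 + d (X(d, t) = d + 1/(-102) = d - 1/102 = -1/102 + d)
X(28, -126) - 1*47964 = (-1/102 + 28) - 1*47964 = 2855/102 - 47964 = -4889473/102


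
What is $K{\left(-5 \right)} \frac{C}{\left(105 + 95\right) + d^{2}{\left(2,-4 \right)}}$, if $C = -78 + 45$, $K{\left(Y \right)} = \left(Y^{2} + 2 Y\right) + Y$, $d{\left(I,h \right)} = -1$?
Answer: $- \frac{110}{67} \approx -1.6418$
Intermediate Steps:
$K{\left(Y \right)} = Y^{2} + 3 Y$
$C = -33$
$K{\left(-5 \right)} \frac{C}{\left(105 + 95\right) + d^{2}{\left(2,-4 \right)}} = - 5 \left(3 - 5\right) \left(- \frac{33}{\left(105 + 95\right) + \left(-1\right)^{2}}\right) = \left(-5\right) \left(-2\right) \left(- \frac{33}{200 + 1}\right) = 10 \left(- \frac{33}{201}\right) = 10 \left(\left(-33\right) \frac{1}{201}\right) = 10 \left(- \frac{11}{67}\right) = - \frac{110}{67}$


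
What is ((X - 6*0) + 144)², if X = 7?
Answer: 22801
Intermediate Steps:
((X - 6*0) + 144)² = ((7 - 6*0) + 144)² = ((7 + 0) + 144)² = (7 + 144)² = 151² = 22801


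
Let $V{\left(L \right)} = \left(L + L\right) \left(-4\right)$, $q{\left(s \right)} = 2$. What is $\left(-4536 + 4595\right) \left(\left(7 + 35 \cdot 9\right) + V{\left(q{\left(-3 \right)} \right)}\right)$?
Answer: $18054$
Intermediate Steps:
$V{\left(L \right)} = - 8 L$ ($V{\left(L \right)} = 2 L \left(-4\right) = - 8 L$)
$\left(-4536 + 4595\right) \left(\left(7 + 35 \cdot 9\right) + V{\left(q{\left(-3 \right)} \right)}\right) = \left(-4536 + 4595\right) \left(\left(7 + 35 \cdot 9\right) - 16\right) = 59 \left(\left(7 + 315\right) - 16\right) = 59 \left(322 - 16\right) = 59 \cdot 306 = 18054$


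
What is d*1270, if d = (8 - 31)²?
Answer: 671830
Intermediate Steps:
d = 529 (d = (-23)² = 529)
d*1270 = 529*1270 = 671830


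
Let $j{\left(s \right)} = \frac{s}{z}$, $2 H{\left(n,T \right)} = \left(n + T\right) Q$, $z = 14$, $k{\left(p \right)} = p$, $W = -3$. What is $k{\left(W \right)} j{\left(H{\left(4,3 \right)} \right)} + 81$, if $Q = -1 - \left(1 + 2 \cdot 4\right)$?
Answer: $\frac{177}{2} \approx 88.5$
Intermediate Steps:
$Q = -10$ ($Q = -1 - \left(1 + 8\right) = -1 - 9 = -10$)
$H{\left(n,T \right)} = - 5 T - 5 n$ ($H{\left(n,T \right)} = \frac{\left(n + T\right) \left(-10\right)}{2} = \frac{\left(T + n\right) \left(-10\right)}{2} = \frac{- 10 T - 10 n}{2} = - 5 T - 5 n$)
$j{\left(s \right)} = \frac{s}{14}$
$k{\left(W \right)} j{\left(H{\left(4,3 \right)} \right)} + 81 = - 3 \frac{\left(-5\right) 3 - 20}{14} + 81 = - 3 \frac{-15 - 20}{14} + 81 = - 3 \cdot \frac{1}{14} \left(-35\right) + 81 = \left(-3\right) \left(- \frac{5}{2}\right) + 81 = \frac{15}{2} + 81 = \frac{177}{2}$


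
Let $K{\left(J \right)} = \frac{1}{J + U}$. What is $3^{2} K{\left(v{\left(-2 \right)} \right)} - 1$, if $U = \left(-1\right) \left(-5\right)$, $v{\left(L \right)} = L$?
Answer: $2$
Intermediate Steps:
$U = 5$
$K{\left(J \right)} = \frac{1}{5 + J}$ ($K{\left(J \right)} = \frac{1}{J + 5} = \frac{1}{5 + J}$)
$3^{2} K{\left(v{\left(-2 \right)} \right)} - 1 = \frac{3^{2}}{5 - 2} - 1 = \frac{9}{3} - 1 = 9 \cdot \frac{1}{3} - 1 = 3 - 1 = 2$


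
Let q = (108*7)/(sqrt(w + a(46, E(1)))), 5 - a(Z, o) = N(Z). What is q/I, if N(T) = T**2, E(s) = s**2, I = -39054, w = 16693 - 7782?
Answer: -63*sqrt(17)/1106530 ≈ -0.00023475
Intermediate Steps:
w = 8911
a(Z, o) = 5 - Z**2
q = 189*sqrt(17)/85 (q = (108*7)/(sqrt(8911 + (5 - 1*46**2))) = 756/(sqrt(8911 + (5 - 1*2116))) = 756/(sqrt(8911 + (5 - 2116))) = 756/(sqrt(8911 - 2111)) = 756/(sqrt(6800)) = 756/((20*sqrt(17))) = 756*(sqrt(17)/340) = 189*sqrt(17)/85 ≈ 9.1678)
q/I = (189*sqrt(17)/85)/(-39054) = (189*sqrt(17)/85)*(-1/39054) = -63*sqrt(17)/1106530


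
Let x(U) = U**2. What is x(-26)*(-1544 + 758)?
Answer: -531336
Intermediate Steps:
x(-26)*(-1544 + 758) = (-26)**2*(-1544 + 758) = 676*(-786) = -531336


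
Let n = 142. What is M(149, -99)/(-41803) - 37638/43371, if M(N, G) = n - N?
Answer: -174786413/201448657 ≈ -0.86765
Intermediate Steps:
M(N, G) = 142 - N
M(149, -99)/(-41803) - 37638/43371 = (142 - 1*149)/(-41803) - 37638/43371 = (142 - 149)*(-1/41803) - 37638*1/43371 = -7*(-1/41803) - 4182/4819 = 7/41803 - 4182/4819 = -174786413/201448657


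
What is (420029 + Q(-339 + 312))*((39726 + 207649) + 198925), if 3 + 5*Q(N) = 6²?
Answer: 187461888280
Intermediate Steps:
Q(N) = 33/5 (Q(N) = -⅗ + (⅕)*6² = -⅗ + (⅕)*36 = -⅗ + 36/5 = 33/5)
(420029 + Q(-339 + 312))*((39726 + 207649) + 198925) = (420029 + 33/5)*((39726 + 207649) + 198925) = 2100178*(247375 + 198925)/5 = (2100178/5)*446300 = 187461888280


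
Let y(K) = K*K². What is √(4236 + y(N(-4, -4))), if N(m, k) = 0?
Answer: 2*√1059 ≈ 65.085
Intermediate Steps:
y(K) = K³
√(4236 + y(N(-4, -4))) = √(4236 + 0³) = √(4236 + 0) = √4236 = 2*√1059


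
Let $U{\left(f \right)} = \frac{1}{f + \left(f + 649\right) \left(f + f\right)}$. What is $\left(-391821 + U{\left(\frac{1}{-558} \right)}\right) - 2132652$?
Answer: $- \frac{457459830171}{181210} \approx -2.5245 \cdot 10^{6}$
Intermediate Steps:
$U{\left(f \right)} = \frac{1}{f + 2 f \left(649 + f\right)}$ ($U{\left(f \right)} = \frac{1}{f + \left(649 + f\right) 2 f} = \frac{1}{f + 2 f \left(649 + f\right)}$)
$\left(-391821 + U{\left(\frac{1}{-558} \right)}\right) - 2132652 = \left(-391821 + \frac{1}{\frac{1}{-558} \left(1299 + \frac{2}{-558}\right)}\right) - 2132652 = \left(-391821 + \frac{1}{\left(- \frac{1}{558}\right) \left(1299 + 2 \left(- \frac{1}{558}\right)\right)}\right) - 2132652 = \left(-391821 - \frac{558}{1299 - \frac{1}{279}}\right) - 2132652 = \left(-391821 - \frac{558}{\frac{362420}{279}}\right) - 2132652 = \left(-391821 - \frac{77841}{181210}\right) - 2132652 = - \frac{71001961251}{181210} - 2132652 = - \frac{457459830171}{181210}$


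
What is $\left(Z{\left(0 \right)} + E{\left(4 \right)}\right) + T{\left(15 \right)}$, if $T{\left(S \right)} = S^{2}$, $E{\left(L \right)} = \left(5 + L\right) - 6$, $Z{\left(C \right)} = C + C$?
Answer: $228$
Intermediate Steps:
$Z{\left(C \right)} = 2 C$
$E{\left(L \right)} = -1 + L$
$\left(Z{\left(0 \right)} + E{\left(4 \right)}\right) + T{\left(15 \right)} = \left(2 \cdot 0 + \left(-1 + 4\right)\right) + 15^{2} = \left(0 + 3\right) + 225 = 3 + 225 = 228$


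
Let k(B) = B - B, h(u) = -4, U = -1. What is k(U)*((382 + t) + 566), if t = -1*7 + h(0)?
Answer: 0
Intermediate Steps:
k(B) = 0
t = -11 (t = -1*7 - 4 = -7 - 4 = -11)
k(U)*((382 + t) + 566) = 0*((382 - 11) + 566) = 0*(371 + 566) = 0*937 = 0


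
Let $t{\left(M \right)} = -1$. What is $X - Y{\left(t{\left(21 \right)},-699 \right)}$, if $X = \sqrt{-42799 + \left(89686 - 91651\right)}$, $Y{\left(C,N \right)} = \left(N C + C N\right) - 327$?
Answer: $-1071 + 38 i \sqrt{31} \approx -1071.0 + 211.57 i$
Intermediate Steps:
$Y{\left(C,N \right)} = -327 + 2 C N$ ($Y{\left(C,N \right)} = \left(C N + C N\right) - 327 = 2 C N - 327 = -327 + 2 C N$)
$X = 38 i \sqrt{31}$ ($X = \sqrt{-42799 + \left(89686 - 91651\right)} = \sqrt{-42799 - 1965} = \sqrt{-44764} = 38 i \sqrt{31} \approx 211.57 i$)
$X - Y{\left(t{\left(21 \right)},-699 \right)} = 38 i \sqrt{31} - \left(-327 + 2 \left(-1\right) \left(-699\right)\right) = 38 i \sqrt{31} - \left(-327 + 1398\right) = 38 i \sqrt{31} - 1071 = -1071 + 38 i \sqrt{31}$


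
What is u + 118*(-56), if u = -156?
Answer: -6764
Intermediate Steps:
u + 118*(-56) = -156 + 118*(-56) = -156 - 6608 = -6764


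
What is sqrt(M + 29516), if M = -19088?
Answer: 2*sqrt(2607) ≈ 102.12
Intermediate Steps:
sqrt(M + 29516) = sqrt(-19088 + 29516) = sqrt(10428) = 2*sqrt(2607)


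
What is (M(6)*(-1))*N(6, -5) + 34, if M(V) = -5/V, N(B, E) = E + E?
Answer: 77/3 ≈ 25.667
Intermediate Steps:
N(B, E) = 2*E
(M(6)*(-1))*N(6, -5) + 34 = (-5/6*(-1))*(2*(-5)) + 34 = (-5*1/6*(-1))*(-10) + 34 = -5/6*(-1)*(-10) + 34 = (5/6)*(-10) + 34 = -25/3 + 34 = 77/3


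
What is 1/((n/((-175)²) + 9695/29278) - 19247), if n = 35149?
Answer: -896638750/17256280019453 ≈ -5.1960e-5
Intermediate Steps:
1/((n/((-175)²) + 9695/29278) - 19247) = 1/((35149/((-175)²) + 9695/29278) - 19247) = 1/((35149/30625 + 9695*(1/29278)) - 19247) = 1/((35149*(1/30625) + 9695/29278) - 19247) = 1/((35149/30625 + 9695/29278) - 19247) = 1/(1326001797/896638750 - 19247) = 1/(-17256280019453/896638750) = -896638750/17256280019453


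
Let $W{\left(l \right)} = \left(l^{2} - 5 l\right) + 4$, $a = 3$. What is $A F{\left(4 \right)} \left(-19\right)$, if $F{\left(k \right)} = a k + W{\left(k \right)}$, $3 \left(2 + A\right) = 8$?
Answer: $-152$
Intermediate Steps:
$W{\left(l \right)} = 4 + l^{2} - 5 l$
$A = \frac{2}{3}$ ($A = -2 + \frac{1}{3} \cdot 8 = -2 + \frac{8}{3} = \frac{2}{3} \approx 0.66667$)
$F{\left(k \right)} = 4 + k^{2} - 2 k$ ($F{\left(k \right)} = 3 k + \left(4 + k^{2} - 5 k\right) = 4 + k^{2} - 2 k$)
$A F{\left(4 \right)} \left(-19\right) = \frac{2 \left(4 + 4^{2} - 8\right)}{3} \left(-19\right) = \frac{2 \left(4 + 16 - 8\right)}{3} \left(-19\right) = \frac{2}{3} \cdot 12 \left(-19\right) = 8 \left(-19\right) = -152$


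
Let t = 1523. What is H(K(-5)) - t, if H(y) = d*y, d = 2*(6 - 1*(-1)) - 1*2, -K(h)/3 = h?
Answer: -1343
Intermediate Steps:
K(h) = -3*h
d = 12 (d = 2*(6 + 1) - 2 = 2*7 - 2 = 14 - 2 = 12)
H(y) = 12*y
H(K(-5)) - t = 12*(-3*(-5)) - 1*1523 = 12*15 - 1523 = 180 - 1523 = -1343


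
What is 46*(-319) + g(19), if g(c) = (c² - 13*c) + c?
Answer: -14541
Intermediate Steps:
g(c) = c² - 12*c
46*(-319) + g(19) = 46*(-319) + 19*(-12 + 19) = -14674 + 19*7 = -14674 + 133 = -14541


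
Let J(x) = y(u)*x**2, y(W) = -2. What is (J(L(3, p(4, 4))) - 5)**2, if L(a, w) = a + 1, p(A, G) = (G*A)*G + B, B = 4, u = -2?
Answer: 1369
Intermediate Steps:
p(A, G) = 4 + A*G**2 (p(A, G) = (G*A)*G + 4 = (A*G)*G + 4 = A*G**2 + 4 = 4 + A*G**2)
L(a, w) = 1 + a
J(x) = -2*x**2
(J(L(3, p(4, 4))) - 5)**2 = (-2*(1 + 3)**2 - 5)**2 = (-2*4**2 - 5)**2 = (-2*16 - 5)**2 = (-32 - 5)**2 = (-37)**2 = 1369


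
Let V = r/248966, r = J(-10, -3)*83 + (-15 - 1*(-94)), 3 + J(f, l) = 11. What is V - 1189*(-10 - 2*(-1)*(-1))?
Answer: 3552247631/248966 ≈ 14268.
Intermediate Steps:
J(f, l) = 8 (J(f, l) = -3 + 11 = 8)
r = 743 (r = 8*83 + (-15 - 1*(-94)) = 664 + (-15 + 94) = 664 + 79 = 743)
V = 743/248966 ≈ 0.0029843
V - 1189*(-10 - 2*(-1)*(-1)) = 743/248966 - 1189*(-10 - 2*(-1)*(-1)) = 743/248966 - 1189*(-10 + 2*(-1)) = 743/248966 - 1189*(-10 - 2) = 743/248966 - 1189*(-12) = 743/248966 + 14268 = 3552247631/248966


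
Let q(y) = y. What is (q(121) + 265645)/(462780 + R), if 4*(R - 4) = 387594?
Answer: 531532/1119365 ≈ 0.47485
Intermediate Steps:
R = 193805/2 (R = 4 + (1/4)*387594 = 4 + 193797/2 = 193805/2 ≈ 96903.)
(q(121) + 265645)/(462780 + R) = (121 + 265645)/(462780 + 193805/2) = 265766/(1119365/2) = 265766*(2/1119365) = 531532/1119365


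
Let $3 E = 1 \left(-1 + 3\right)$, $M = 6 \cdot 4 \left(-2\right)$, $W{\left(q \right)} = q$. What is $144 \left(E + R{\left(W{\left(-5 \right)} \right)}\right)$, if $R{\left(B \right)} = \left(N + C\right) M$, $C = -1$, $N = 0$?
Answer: $7008$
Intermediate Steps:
$M = -48$ ($M = 24 \left(-2\right) = -48$)
$E = \frac{2}{3}$ ($E = \frac{1 \left(-1 + 3\right)}{3} = \frac{1 \cdot 2}{3} = \frac{1}{3} \cdot 2 = \frac{2}{3} \approx 0.66667$)
$R{\left(B \right)} = 48$ ($R{\left(B \right)} = \left(0 - 1\right) \left(-48\right) = \left(-1\right) \left(-48\right) = 48$)
$144 \left(E + R{\left(W{\left(-5 \right)} \right)}\right) = 144 \left(\frac{2}{3} + 48\right) = 144 \cdot \frac{146}{3} = 7008$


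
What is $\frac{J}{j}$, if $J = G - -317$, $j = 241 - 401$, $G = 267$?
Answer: $- \frac{73}{20} \approx -3.65$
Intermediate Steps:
$j = -160$ ($j = 241 - 401 = -160$)
$J = 584$ ($J = 267 - -317 = 267 + 317 = 584$)
$\frac{J}{j} = \frac{584}{-160} = 584 \left(- \frac{1}{160}\right) = - \frac{73}{20}$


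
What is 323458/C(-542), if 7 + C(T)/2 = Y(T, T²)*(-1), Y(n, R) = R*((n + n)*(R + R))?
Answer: 161729/187092519724921 ≈ 8.6443e-10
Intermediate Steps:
Y(n, R) = 4*n*R² (Y(n, R) = R*((2*n)*(2*R)) = R*(4*R*n) = 4*n*R²)
C(T) = -14 - 8*T⁵ (C(T) = -14 + 2*((4*T*(T²)²)*(-1)) = -14 + 2*((4*T*T⁴)*(-1)) = -14 + 2*((4*T⁵)*(-1)) = -14 + 2*(-4*T⁵) = -14 - 8*T⁵)
323458/C(-542) = 323458/(-14 - 8*(-542)⁵) = 323458/(-14 - 8*(-46773129931232)) = 323458/(-14 + 374185039449856) = 323458/374185039449842 = 323458*(1/374185039449842) = 161729/187092519724921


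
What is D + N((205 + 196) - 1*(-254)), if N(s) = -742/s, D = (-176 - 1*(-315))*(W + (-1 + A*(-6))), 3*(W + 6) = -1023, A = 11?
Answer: -37693372/655 ≈ -57547.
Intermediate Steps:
W = -347 (W = -6 + (⅓)*(-1023) = -6 - 341 = -347)
D = -57546 (D = (-176 - 1*(-315))*(-347 + (-1 + 11*(-6))) = (-176 + 315)*(-347 + (-1 - 66)) = 139*(-347 - 67) = 139*(-414) = -57546)
D + N((205 + 196) - 1*(-254)) = -57546 - 742/((205 + 196) - 1*(-254)) = -57546 - 742/(401 + 254) = -57546 - 742/655 = -37693372/655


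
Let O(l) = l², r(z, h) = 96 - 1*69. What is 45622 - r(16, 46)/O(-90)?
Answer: 13686599/300 ≈ 45622.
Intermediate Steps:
r(z, h) = 27 (r(z, h) = 96 - 69 = 27)
45622 - r(16, 46)/O(-90) = 45622 - 27/((-90)²) = 45622 - 27/8100 = 45622 - 1*1/300 = 45622 - 1/300 = 13686599/300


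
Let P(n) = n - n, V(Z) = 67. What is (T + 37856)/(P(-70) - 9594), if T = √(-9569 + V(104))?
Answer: -1456/369 - I*√9502/9594 ≈ -3.9458 - 0.01016*I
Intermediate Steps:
P(n) = 0
T = I*√9502 (T = √(-9569 + 67) = √(-9502) = I*√9502 ≈ 97.478*I)
(T + 37856)/(P(-70) - 9594) = (I*√9502 + 37856)/(0 - 9594) = (37856 + I*√9502)/(-9594) = (37856 + I*√9502)*(-1/9594) = -1456/369 - I*√9502/9594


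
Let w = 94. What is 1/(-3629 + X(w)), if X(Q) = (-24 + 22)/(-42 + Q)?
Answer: -26/94355 ≈ -0.00027556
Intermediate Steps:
X(Q) = -2/(-42 + Q)
1/(-3629 + X(w)) = 1/(-3629 - 2/(-42 + 94)) = 1/(-3629 - 2/52) = 1/(-3629 - 2*1/52) = 1/(-3629 - 1/26) = 1/(-94355/26) = -26/94355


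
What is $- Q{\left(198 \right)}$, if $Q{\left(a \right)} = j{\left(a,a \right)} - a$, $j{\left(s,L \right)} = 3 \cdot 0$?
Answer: $198$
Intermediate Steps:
$j{\left(s,L \right)} = 0$
$Q{\left(a \right)} = - a$ ($Q{\left(a \right)} = 0 - a = - a$)
$- Q{\left(198 \right)} = - \left(-1\right) 198 = \left(-1\right) \left(-198\right) = 198$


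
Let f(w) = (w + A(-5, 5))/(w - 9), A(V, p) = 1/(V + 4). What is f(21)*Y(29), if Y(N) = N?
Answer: 145/3 ≈ 48.333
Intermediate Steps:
A(V, p) = 1/(4 + V)
f(w) = (-1 + w)/(-9 + w) (f(w) = (w + 1/(4 - 5))/(w - 9) = (w + 1/(-1))/(-9 + w) = (w - 1)/(-9 + w) = (-1 + w)/(-9 + w))
f(21)*Y(29) = ((-1 + 21)/(-9 + 21))*29 = (20/12)*29 = ((1/12)*20)*29 = (5/3)*29 = 145/3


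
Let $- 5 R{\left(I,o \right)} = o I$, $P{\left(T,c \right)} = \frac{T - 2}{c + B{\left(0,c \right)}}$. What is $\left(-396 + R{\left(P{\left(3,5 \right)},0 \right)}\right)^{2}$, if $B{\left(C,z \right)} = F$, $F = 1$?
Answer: $156816$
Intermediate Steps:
$B{\left(C,z \right)} = 1$
$P{\left(T,c \right)} = \frac{-2 + T}{1 + c}$ ($P{\left(T,c \right)} = \frac{T - 2}{c + 1} = \frac{-2 + T}{1 + c}$)
$R{\left(I,o \right)} = - \frac{I o}{5}$ ($R{\left(I,o \right)} = - \frac{o I}{5} = - \frac{I o}{5}$)
$\left(-396 + R{\left(P{\left(3,5 \right)},0 \right)}\right)^{2} = \left(-396 - \frac{1}{5} \frac{-2 + 3}{1 + 5} \cdot 0\right)^{2} = \left(-396 - \frac{1}{5} \cdot \frac{1}{6} \cdot 1 \cdot 0\right)^{2} = \left(-396 - \frac{1}{30} \cdot 0\right)^{2} = \left(-396 + 0\right)^{2} = \left(-396\right)^{2} = 156816$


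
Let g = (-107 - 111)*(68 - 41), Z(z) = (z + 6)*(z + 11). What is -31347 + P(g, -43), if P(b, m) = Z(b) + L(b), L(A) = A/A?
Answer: 34513654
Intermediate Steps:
Z(z) = (6 + z)*(11 + z)
L(A) = 1
g = -5886 (g = -218*27 = -5886)
P(b, m) = 67 + b² + 17*b (P(b, m) = (66 + b² + 17*b) + 1 = 67 + b² + 17*b)
-31347 + P(g, -43) = -31347 + (67 + (-5886)² + 17*(-5886)) = -31347 + (67 + 34644996 - 100062) = -31347 + 34545001 = 34513654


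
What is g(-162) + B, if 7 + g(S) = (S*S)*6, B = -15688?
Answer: 141769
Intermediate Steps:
g(S) = -7 + 6*S² (g(S) = -7 + (S*S)*6 = -7 + S²*6 = -7 + 6*S²)
g(-162) + B = (-7 + 6*(-162)²) - 15688 = (-7 + 6*26244) - 15688 = (-7 + 157464) - 15688 = 157457 - 15688 = 141769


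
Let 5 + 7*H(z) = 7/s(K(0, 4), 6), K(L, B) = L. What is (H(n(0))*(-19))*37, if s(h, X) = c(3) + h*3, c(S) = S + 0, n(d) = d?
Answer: 5624/21 ≈ 267.81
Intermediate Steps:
c(S) = S
s(h, X) = 3 + 3*h (s(h, X) = 3 + h*3 = 3 + 3*h)
H(z) = -8/21 (H(z) = -5/7 + (7/(3 + 3*0))/7 = -5/7 + (7/(3 + 0))/7 = -5/7 + (7/3)/7 = -5/7 + (7*(⅓))/7 = -5/7 + (⅐)*(7/3) = -5/7 + ⅓ = -8/21)
(H(n(0))*(-19))*37 = -8/21*(-19)*37 = (152/21)*37 = 5624/21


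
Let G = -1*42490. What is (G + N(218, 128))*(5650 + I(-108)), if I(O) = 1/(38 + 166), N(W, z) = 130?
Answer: -4068681530/17 ≈ -2.3933e+8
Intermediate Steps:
G = -42490
I(O) = 1/204
(G + N(218, 128))*(5650 + I(-108)) = (-42490 + 130)*(5650 + 1/204) = -42360*1152601/204 = -4068681530/17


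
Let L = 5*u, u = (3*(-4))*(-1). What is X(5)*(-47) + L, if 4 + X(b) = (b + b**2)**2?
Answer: -42052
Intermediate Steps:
X(b) = -4 + (b + b**2)**2
u = 12 (u = -12*(-1) = 12)
L = 60 (L = 5*12 = 60)
X(5)*(-47) + L = (-4 + 5**2*(1 + 5)**2)*(-47) + 60 = (-4 + 25*6**2)*(-47) + 60 = (-4 + 25*36)*(-47) + 60 = (-4 + 900)*(-47) + 60 = 896*(-47) + 60 = -42112 + 60 = -42052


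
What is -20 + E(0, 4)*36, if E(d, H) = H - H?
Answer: -20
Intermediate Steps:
E(d, H) = 0
-20 + E(0, 4)*36 = -20 + 0*36 = -20 + 0 = -20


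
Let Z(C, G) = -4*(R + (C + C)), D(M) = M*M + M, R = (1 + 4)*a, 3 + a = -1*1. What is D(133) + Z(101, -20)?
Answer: 17094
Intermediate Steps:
a = -4 (a = -3 - 1*1 = -3 - 1 = -4)
R = -20 (R = (1 + 4)*(-4) = 5*(-4) = -20)
D(M) = M + M**2 (D(M) = M**2 + M = M + M**2)
Z(C, G) = 80 - 8*C (Z(C, G) = -4*(-20 + (C + C)) = -4*(-20 + 2*C) = 80 - 8*C)
D(133) + Z(101, -20) = 133*(1 + 133) + (80 - 8*101) = 133*134 + (80 - 808) = 17822 - 728 = 17094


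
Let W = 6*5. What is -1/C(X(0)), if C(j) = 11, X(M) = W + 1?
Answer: -1/11 ≈ -0.090909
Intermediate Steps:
W = 30
X(M) = 31 (X(M) = 30 + 1 = 31)
-1/C(X(0)) = -1/11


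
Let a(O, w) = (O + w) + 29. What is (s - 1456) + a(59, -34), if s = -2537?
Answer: -3939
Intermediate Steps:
a(O, w) = 29 + O + w
(s - 1456) + a(59, -34) = (-2537 - 1456) + (29 + 59 - 34) = -3993 + 54 = -3939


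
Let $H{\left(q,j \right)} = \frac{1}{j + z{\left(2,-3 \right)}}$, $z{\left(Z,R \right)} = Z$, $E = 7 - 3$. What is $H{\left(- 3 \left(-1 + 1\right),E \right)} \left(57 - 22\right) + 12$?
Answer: $\frac{107}{6} \approx 17.833$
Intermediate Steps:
$E = 4$ ($E = 7 - 3 = 4$)
$H{\left(q,j \right)} = \frac{1}{2 + j}$ ($H{\left(q,j \right)} = \frac{1}{j + 2} = \frac{1}{2 + j}$)
$H{\left(- 3 \left(-1 + 1\right),E \right)} \left(57 - 22\right) + 12 = \frac{57 - 22}{2 + 4} + 12 = \frac{1}{6} \cdot 35 + 12 = \frac{35}{6} + 12 = \frac{107}{6}$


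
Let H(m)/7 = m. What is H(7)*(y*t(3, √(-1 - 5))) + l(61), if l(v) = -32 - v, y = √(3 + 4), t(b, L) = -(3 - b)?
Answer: -93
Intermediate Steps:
H(m) = 7*m
t(b, L) = -3 + b
y = √7 ≈ 2.6458
H(7)*(y*t(3, √(-1 - 5))) + l(61) = (7*7)*(√7*(-3 + 3)) + (-32 - 1*61) = 49*(√7*0) + (-32 - 61) = 49*0 - 93 = 0 - 93 = -93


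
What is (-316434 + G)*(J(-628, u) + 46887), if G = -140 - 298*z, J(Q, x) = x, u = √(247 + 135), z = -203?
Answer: -12006822960 - 256080*√382 ≈ -1.2012e+10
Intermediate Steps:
u = √382 ≈ 19.545
G = 60354 (G = -140 - 298*(-203) = -140 + 60494 = 60354)
(-316434 + G)*(J(-628, u) + 46887) = (-316434 + 60354)*(√382 + 46887) = -256080*(46887 + √382) = -12006822960 - 256080*√382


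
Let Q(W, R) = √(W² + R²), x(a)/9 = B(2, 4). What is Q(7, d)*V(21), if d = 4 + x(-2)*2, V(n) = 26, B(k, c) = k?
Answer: 26*√1649 ≈ 1055.8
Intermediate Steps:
x(a) = 18 (x(a) = 9*2 = 18)
d = 40 (d = 4 + 18*2 = 4 + 36 = 40)
Q(W, R) = √(R² + W²)
Q(7, d)*V(21) = √(40² + 7²)*26 = √(1600 + 49)*26 = √1649*26 = 26*√1649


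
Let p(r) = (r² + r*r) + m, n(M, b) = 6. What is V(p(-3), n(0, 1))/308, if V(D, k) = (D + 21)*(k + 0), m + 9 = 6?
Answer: 54/77 ≈ 0.70130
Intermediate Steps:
m = -3 (m = -9 + 6 = -3)
p(r) = -3 + 2*r² (p(r) = (r² + r*r) - 3 = (r² + r²) - 3 = 2*r² - 3 = -3 + 2*r²)
V(D, k) = k*(21 + D) (V(D, k) = (21 + D)*k = k*(21 + D))
V(p(-3), n(0, 1))/308 = (6*(21 + (-3 + 2*(-3)²)))/308 = (6*(21 + (-3 + 2*9)))*(1/308) = (6*(21 + (-3 + 18)))*(1/308) = (6*(21 + 15))*(1/308) = (6*36)*(1/308) = 216*(1/308) = 54/77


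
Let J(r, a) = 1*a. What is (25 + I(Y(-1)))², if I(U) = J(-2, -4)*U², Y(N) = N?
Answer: 441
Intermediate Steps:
J(r, a) = a
I(U) = -4*U²
(25 + I(Y(-1)))² = (25 - 4*(-1)²)² = (25 - 4*1)² = (25 - 4)² = 21² = 441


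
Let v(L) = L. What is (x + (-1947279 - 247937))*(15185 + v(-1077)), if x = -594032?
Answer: -39350710784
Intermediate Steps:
(x + (-1947279 - 247937))*(15185 + v(-1077)) = (-594032 + (-1947279 - 247937))*(15185 - 1077) = (-594032 - 2195216)*14108 = -2789248*14108 = -39350710784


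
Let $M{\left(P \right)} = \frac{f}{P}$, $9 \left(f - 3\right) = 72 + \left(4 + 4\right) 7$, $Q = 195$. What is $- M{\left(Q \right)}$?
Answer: $- \frac{31}{351} \approx -0.088319$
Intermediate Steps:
$f = \frac{155}{9}$ ($f = 3 + \frac{72 + \left(4 + 4\right) 7}{9} = 3 + \frac{72 + 8 \cdot 7}{9} = 3 + \frac{72 + 56}{9} = 3 + \frac{1}{9} \cdot 128 = 3 + \frac{128}{9} = \frac{155}{9} \approx 17.222$)
$M{\left(P \right)} = \frac{155}{9 P}$
$- M{\left(Q \right)} = - \frac{155}{9 \cdot 195} = \left(-1\right) \frac{31}{351} = - \frac{31}{351}$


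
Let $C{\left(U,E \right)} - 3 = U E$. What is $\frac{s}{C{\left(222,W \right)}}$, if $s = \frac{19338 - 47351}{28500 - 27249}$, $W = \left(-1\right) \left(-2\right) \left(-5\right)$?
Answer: $\frac{28013}{2773467} \approx 0.0101$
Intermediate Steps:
$W = -10$ ($W = 2 \left(-5\right) = -10$)
$C{\left(U,E \right)} = 3 + E U$ ($C{\left(U,E \right)} = 3 + U E = 3 + E U$)
$s = - \frac{28013}{1251} \approx -22.392$
$\frac{s}{C{\left(222,W \right)}} = - \frac{28013}{1251 \left(3 - 2220\right)} = - \frac{28013}{1251 \left(-2217\right)} = \left(- \frac{28013}{1251}\right) \left(- \frac{1}{2217}\right) = \frac{28013}{2773467}$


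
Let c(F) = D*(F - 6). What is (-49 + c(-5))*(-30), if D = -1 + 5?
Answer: 2790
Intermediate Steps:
D = 4
c(F) = -24 + 4*F (c(F) = 4*(F - 6) = 4*(-6 + F) = -24 + 4*F)
(-49 + c(-5))*(-30) = (-49 + (-24 + 4*(-5)))*(-30) = (-49 + (-24 - 20))*(-30) = (-49 - 44)*(-30) = -93*(-30) = 2790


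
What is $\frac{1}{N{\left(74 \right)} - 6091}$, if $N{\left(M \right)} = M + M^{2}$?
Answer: $- \frac{1}{541} \approx -0.0018484$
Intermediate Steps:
$\frac{1}{N{\left(74 \right)} - 6091} = \frac{1}{74 \left(1 + 74\right) - 6091} = \frac{1}{74 \cdot 75 - 6091} = \frac{1}{5550 - 6091} = \frac{1}{-541} = - \frac{1}{541}$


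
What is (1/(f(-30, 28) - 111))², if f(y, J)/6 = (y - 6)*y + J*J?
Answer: 1/122611329 ≈ 8.1559e-9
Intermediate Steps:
f(y, J) = 6*J² + 6*y*(-6 + y) (f(y, J) = 6*((y - 6)*y + J*J) = 6*((-6 + y)*y + J²) = 6*(y*(-6 + y) + J²) = 6*(J² + y*(-6 + y)) = 6*J² + 6*y*(-6 + y))
(1/(f(-30, 28) - 111))² = (1/((-36*(-30) + 6*28² + 6*(-30)²) - 111))² = (1/((1080 + 6*784 + 6*900) - 111))² = (1/((1080 + 4704 + 5400) - 111))² = (1/(11184 - 111))² = (1/11073)² = 1/122611329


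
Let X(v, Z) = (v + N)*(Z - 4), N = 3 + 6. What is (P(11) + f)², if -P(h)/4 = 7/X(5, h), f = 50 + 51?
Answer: 497025/49 ≈ 10143.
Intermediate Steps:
N = 9
X(v, Z) = (-4 + Z)*(9 + v) (X(v, Z) = (v + 9)*(Z - 4) = (9 + v)*(-4 + Z) = (-4 + Z)*(9 + v))
f = 101
P(h) = -28/(-56 + 14*h) (P(h) = -28/(-36 - 4*5 + 9*h + h*5) = -28/(-36 - 20 + 9*h + 5*h) = -28/(-56 + 14*h))
(P(11) + f)² = (-2/(-4 + 11) + 101)² = (-2/7 + 101)² = (705/7)² = 497025/49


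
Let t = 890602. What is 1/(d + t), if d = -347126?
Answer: 1/543476 ≈ 1.8400e-6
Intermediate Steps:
1/(d + t) = 1/(-347126 + 890602) = 1/543476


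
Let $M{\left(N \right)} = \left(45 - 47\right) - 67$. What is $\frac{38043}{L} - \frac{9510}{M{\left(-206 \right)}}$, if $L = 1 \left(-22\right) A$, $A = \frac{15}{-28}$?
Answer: $\frac{4257632}{1265} \approx 3365.7$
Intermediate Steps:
$M{\left(N \right)} = -69$ ($M{\left(N \right)} = -2 - 67 = -69$)
$A = - \frac{15}{28}$ ($A = 15 \left(- \frac{1}{28}\right) = - \frac{15}{28} \approx -0.53571$)
$L = \frac{165}{14}$ ($L = 1 \left(-22\right) \left(- \frac{15}{28}\right) = \left(-22\right) \left(- \frac{15}{28}\right) = \frac{165}{14} \approx 11.786$)
$\frac{38043}{L} - \frac{9510}{M{\left(-206 \right)}} = \frac{38043}{\frac{165}{14}} - \frac{9510}{-69} = 38043 \cdot \frac{14}{165} - - \frac{3170}{23} = \frac{177534}{55} + \frac{3170}{23} = \frac{4257632}{1265}$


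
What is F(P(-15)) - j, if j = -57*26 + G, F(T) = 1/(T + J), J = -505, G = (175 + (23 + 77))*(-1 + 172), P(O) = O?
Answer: -23682361/520 ≈ -45543.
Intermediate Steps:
G = 47025 (G = (175 + 100)*171 = 275*171 = 47025)
F(T) = 1/(-505 + T) (F(T) = 1/(T - 505) = 1/(-505 + T))
j = 45543 (j = -57*26 + 47025 = -1482 + 47025 = 45543)
F(P(-15)) - j = 1/(-505 - 15) - 1*45543 = 1/(-520) - 45543 = -1/520 - 45543 = -23682361/520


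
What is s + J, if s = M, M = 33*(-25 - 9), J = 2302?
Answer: 1180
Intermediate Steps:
M = -1122 (M = 33*(-34) = -1122)
s = -1122
s + J = -1122 + 2302 = 1180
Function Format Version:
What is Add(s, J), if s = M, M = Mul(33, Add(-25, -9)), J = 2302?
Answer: 1180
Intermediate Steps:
M = -1122 (M = Mul(33, -34) = -1122)
s = -1122
Add(s, J) = Add(-1122, 2302) = 1180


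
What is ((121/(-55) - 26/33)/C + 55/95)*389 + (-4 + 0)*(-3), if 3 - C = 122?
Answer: 5419924/21945 ≈ 246.98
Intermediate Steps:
C = -119 (C = 3 - 1*122 = 3 - 122 = -119)
((121/(-55) - 26/33)/C + 55/95)*389 + (-4 + 0)*(-3) = ((121/(-55) - 26/33)/(-119) + 55/95)*389 + (-4 + 0)*(-3) = ((121*(-1/55) - 26*1/33)*(-1/119) + 55*(1/95))*389 - 4*(-3) = ((-11/5 - 26/33)*(-1/119) + 11/19)*389 + 12 = (-493/165*(-1/119) + 11/19)*389 + 12 = (29/1155 + 11/19)*389 + 12 = (13256/21945)*389 + 12 = 5156584/21945 + 12 = 5419924/21945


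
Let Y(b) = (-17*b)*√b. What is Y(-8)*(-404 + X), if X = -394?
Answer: -217056*I*√2 ≈ -3.0696e+5*I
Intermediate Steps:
Y(b) = -17*b^(3/2)
Y(-8)*(-404 + X) = (-(-272)*I*√2)*(-404 - 394) = -(-272)*I*√2*(-798) = (272*I*√2)*(-798) = -217056*I*√2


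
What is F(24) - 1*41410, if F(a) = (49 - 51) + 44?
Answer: -41368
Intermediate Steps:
F(a) = 42 (F(a) = -2 + 44 = 42)
F(24) - 1*41410 = 42 - 1*41410 = 42 - 41410 = -41368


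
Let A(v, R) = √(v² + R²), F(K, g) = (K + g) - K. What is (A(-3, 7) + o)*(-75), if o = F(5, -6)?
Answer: 450 - 75*√58 ≈ -121.18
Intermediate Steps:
F(K, g) = g
o = -6
A(v, R) = √(R² + v²)
(A(-3, 7) + o)*(-75) = (√(7² + (-3)²) - 6)*(-75) = (√(49 + 9) - 6)*(-75) = (√58 - 6)*(-75) = (-6 + √58)*(-75) = 450 - 75*√58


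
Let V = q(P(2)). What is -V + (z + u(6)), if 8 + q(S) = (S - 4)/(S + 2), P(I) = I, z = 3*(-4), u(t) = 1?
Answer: -5/2 ≈ -2.5000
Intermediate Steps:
z = -12
q(S) = -8 + (-4 + S)/(2 + S) (q(S) = -8 + (S - 4)/(S + 2) = -8 + (-4 + S)/(2 + S))
V = -17/2 (V = (-20 - 7*2)/(2 + 2) = (-20 - 14)/4 = (¼)*(-34) = -17/2 ≈ -8.5000)
-V + (z + u(6)) = -1*(-17/2) + (-12 + 1) = 17/2 - 11 = -5/2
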